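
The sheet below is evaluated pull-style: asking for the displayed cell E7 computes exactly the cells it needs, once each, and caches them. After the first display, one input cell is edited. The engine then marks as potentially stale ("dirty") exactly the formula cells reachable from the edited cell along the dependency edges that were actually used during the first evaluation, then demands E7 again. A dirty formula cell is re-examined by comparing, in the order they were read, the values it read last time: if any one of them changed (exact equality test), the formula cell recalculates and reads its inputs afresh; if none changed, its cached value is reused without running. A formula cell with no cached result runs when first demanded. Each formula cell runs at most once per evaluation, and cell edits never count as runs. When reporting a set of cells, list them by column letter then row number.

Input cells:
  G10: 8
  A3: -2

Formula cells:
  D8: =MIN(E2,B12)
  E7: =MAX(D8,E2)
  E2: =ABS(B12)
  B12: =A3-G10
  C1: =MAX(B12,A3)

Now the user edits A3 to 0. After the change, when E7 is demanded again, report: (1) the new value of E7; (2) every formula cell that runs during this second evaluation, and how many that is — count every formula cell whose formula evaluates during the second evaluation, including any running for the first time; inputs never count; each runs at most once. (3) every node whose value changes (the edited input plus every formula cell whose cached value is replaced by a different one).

First demand of the output computes:
  B12 = -2 - 8 = -10
  E2 = ABS(-10) = 10
  D8 = MIN(10, -10) = -10
  E7 = MAX(-10, 10) = 10

After the edit, cleaning proceeds:
  B12: a read changed (A3 -2->0) — executes, giving -8.
  E2: a read changed (B12 -10->-8) — executes, giving 8.
  D8: a read changed (E2 10->8; B12 -10->-8) — executes, giving -8.
  E7: a read changed (D8 -10->-8; E2 10->8) — executes, giving 8.

Demanding E7 again yields 8.
4 formula cells run: B12, D8, E2, E7.
The nodes whose values change: A3, B12, D8, E2, E7.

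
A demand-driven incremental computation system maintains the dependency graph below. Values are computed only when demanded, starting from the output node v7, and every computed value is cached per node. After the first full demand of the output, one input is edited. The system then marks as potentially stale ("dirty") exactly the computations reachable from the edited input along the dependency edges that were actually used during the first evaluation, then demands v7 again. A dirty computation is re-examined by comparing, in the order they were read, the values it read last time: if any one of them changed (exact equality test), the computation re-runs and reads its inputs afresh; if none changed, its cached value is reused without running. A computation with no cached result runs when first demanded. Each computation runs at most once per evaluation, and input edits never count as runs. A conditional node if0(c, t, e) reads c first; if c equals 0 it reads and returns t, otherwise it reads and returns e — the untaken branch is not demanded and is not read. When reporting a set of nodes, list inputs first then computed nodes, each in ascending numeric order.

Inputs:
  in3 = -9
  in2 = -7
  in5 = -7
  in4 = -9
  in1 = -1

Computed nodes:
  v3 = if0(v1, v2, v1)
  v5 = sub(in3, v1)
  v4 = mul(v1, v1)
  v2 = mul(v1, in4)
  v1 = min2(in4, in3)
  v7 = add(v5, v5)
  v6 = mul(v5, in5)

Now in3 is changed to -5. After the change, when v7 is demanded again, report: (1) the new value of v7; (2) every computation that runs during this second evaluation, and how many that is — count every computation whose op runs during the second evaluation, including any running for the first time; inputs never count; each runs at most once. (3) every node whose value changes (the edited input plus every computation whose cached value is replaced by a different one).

New value of v7: 8.
Computations that run: v1, v5, v7 — 3 in total.
Values that change: in3, v5, v7.

First evaluation (everything demanded from the output):
  v1 = min2(-9, -9) = -9
  v5 = sub(-9, -9) = 0
  v7 = add(0, 0) = 0

Propagation after the edit:
  v1: runs — in3 -9->-5; result -9 (same value as before).
  v5: runs — in3 -9->-5; result 4.
  v7: runs — v5 0->4; v5 0->4; result 8.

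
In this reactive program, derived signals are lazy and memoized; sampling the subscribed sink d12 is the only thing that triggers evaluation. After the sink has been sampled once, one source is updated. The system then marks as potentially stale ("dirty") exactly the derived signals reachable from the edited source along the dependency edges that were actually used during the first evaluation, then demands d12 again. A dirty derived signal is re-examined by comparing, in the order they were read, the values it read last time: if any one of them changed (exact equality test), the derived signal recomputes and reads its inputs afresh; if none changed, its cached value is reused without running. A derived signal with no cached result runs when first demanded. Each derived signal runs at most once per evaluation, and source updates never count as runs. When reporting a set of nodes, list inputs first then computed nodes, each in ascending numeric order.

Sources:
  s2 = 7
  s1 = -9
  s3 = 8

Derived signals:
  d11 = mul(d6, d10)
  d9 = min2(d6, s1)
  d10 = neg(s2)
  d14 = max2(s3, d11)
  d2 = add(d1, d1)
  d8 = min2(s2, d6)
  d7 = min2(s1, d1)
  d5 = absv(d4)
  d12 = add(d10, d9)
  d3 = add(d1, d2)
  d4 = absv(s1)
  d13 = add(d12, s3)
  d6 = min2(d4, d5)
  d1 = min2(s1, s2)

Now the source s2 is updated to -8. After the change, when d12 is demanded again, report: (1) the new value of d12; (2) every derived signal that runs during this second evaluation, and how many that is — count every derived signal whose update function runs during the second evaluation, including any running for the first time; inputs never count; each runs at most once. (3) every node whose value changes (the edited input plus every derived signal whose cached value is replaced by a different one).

First demand of the output computes:
  d4 = absv(-9) = 9
  d5 = absv(9) = 9
  d6 = min2(9, 9) = 9
  d9 = min2(9, -9) = -9
  d10 = neg(7) = -7
  d12 = add(-7, -9) = -16

After the edit, cleaning proceeds:
  d10: a read changed (s2 7->-8) — executes, giving 8.
  d12: a read changed (d10 -7->8) — executes, giving -1.

Demanding d12 again yields -1.
2 derived signals run: d10, d12.
The nodes whose values change: s2, d10, d12.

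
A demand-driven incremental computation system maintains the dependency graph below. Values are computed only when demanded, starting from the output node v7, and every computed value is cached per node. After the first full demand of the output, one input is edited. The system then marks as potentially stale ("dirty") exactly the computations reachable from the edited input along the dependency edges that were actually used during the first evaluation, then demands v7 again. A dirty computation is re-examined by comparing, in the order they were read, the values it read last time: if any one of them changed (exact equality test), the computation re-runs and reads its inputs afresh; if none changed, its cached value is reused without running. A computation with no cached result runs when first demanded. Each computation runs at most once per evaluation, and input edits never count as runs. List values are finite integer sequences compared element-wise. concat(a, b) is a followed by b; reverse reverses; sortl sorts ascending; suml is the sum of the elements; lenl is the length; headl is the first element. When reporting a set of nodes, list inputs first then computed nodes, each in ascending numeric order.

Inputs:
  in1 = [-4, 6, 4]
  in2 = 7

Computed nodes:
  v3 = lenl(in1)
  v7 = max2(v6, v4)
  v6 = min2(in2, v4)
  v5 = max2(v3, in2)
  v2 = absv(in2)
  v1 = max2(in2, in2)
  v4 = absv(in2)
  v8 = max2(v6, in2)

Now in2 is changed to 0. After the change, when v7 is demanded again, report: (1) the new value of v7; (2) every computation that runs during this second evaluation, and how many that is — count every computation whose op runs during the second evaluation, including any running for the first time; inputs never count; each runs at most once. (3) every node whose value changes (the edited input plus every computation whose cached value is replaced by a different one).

First evaluation (everything demanded from the output):
  v4 = absv(7) = 7
  v6 = min2(7, 7) = 7
  v7 = max2(7, 7) = 7

Propagation after the edit:
  v4: runs — in2 7->0; result 0.
  v6: runs — in2 7->0; v4 7->0; result 0.
  v7: runs — v6 7->0; v4 7->0; result 0.

New value of v7: 0.
Computations that run: v4, v6, v7 — 3 in total.
Values that change: in2, v4, v6, v7.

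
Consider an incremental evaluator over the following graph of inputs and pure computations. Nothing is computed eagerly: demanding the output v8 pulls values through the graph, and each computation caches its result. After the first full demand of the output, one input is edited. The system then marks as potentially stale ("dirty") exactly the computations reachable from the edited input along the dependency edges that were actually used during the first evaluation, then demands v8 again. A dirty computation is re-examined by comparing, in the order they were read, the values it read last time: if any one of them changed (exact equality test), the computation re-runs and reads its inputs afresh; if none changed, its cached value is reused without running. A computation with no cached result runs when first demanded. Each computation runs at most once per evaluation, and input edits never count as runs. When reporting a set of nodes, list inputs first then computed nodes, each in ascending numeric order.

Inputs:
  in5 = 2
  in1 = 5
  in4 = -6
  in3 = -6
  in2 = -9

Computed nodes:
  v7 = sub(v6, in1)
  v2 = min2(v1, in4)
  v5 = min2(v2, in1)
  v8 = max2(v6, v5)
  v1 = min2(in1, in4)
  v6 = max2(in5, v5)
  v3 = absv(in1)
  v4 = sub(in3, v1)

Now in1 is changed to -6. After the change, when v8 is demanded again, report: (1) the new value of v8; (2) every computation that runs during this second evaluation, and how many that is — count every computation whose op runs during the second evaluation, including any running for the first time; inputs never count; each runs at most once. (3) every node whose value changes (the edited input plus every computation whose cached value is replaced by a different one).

v8 now evaluates to 2.
Run set: v1, v5 (2 run).
Changed values: in1.
The important point: at v2 every value read last time is unchanged, so the dirty flag clears without a run.

Initial pass — values computed on the first demand:
  v1 = min2(5, -6) = -6
  v2 = min2(-6, -6) = -6
  v5 = min2(-6, 5) = -6
  v6 = max2(2, -6) = 2
  v8 = max2(2, -6) = 2

Second demand — change propagation:
  v1: re-runs because in1 5->-6; new result -6 (unchanged).
  v2: re-examined; everything it read last time is the same (v1 unchanged, in4 unchanged) — cache -6 kept, no run.
  v5: re-runs because in1 5->-6; new result -6 (unchanged).
  v6: re-examined; everything it read last time is the same (in5 unchanged, v5 unchanged) — cache 2 kept, no run.
  v8: re-examined; everything it read last time is the same (v6 unchanged, v5 unchanged) — cache 2 kept, no run.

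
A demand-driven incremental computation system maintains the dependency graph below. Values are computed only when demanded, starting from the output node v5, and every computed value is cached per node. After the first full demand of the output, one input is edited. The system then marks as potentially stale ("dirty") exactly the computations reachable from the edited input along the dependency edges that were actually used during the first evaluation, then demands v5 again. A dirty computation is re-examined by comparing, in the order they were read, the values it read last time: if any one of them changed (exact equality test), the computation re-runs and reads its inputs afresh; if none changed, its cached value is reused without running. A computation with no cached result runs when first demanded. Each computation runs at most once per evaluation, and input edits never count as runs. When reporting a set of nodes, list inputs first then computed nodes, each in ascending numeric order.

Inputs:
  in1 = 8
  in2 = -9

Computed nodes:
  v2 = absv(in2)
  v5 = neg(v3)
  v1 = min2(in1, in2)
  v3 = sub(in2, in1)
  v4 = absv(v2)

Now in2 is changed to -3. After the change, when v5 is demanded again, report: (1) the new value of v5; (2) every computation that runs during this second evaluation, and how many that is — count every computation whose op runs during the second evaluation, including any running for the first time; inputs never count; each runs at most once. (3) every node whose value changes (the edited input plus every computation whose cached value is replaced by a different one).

First evaluation (everything demanded from the output):
  v3 = sub(-9, 8) = -17
  v5 = neg(-17) = 17

Propagation after the edit:
  v3: runs — in2 -9->-3; result -11.
  v5: runs — v3 -17->-11; result 11.

New value of v5: 11.
Computations that run: v3, v5 — 2 in total.
Values that change: in2, v3, v5.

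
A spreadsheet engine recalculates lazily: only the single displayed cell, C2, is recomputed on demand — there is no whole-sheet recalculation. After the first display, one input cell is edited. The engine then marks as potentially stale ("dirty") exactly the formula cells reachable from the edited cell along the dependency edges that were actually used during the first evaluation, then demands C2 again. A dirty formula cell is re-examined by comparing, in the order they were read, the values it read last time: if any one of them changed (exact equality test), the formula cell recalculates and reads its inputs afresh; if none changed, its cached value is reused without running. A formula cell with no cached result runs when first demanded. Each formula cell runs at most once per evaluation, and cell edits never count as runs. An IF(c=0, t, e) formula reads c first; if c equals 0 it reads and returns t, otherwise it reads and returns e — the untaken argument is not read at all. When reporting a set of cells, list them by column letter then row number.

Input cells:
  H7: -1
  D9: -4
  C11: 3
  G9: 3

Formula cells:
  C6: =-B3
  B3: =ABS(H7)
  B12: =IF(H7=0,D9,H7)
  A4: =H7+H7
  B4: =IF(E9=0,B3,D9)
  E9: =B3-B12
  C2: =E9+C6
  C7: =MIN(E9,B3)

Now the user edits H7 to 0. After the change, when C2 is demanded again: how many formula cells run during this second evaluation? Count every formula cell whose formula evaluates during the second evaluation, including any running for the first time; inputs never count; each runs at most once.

Formula cells that run: B3, B12, C2, C6, E9 — 5 in total.

First evaluation (everything demanded from the output):
  B3 = ABS(-1) = 1
  B12 = IF(H7=0: H7=-1 -> else branch H7) = -1
  C6 = -(1) = -1
  E9 = 1 - -1 = 2
  C2 = 2 + -1 = 1

Propagation after the edit:
  B3: runs — H7 -1->0; result 0.
  B12: runs — H7 -1->0; H7 -1->0; result -4.
  C6: runs — B3 1->0; result 0.
  E9: runs — B3 1->0; B12 -1->-4; result 4.
  C2: runs — E9 2->4; C6 -1->0; result 4.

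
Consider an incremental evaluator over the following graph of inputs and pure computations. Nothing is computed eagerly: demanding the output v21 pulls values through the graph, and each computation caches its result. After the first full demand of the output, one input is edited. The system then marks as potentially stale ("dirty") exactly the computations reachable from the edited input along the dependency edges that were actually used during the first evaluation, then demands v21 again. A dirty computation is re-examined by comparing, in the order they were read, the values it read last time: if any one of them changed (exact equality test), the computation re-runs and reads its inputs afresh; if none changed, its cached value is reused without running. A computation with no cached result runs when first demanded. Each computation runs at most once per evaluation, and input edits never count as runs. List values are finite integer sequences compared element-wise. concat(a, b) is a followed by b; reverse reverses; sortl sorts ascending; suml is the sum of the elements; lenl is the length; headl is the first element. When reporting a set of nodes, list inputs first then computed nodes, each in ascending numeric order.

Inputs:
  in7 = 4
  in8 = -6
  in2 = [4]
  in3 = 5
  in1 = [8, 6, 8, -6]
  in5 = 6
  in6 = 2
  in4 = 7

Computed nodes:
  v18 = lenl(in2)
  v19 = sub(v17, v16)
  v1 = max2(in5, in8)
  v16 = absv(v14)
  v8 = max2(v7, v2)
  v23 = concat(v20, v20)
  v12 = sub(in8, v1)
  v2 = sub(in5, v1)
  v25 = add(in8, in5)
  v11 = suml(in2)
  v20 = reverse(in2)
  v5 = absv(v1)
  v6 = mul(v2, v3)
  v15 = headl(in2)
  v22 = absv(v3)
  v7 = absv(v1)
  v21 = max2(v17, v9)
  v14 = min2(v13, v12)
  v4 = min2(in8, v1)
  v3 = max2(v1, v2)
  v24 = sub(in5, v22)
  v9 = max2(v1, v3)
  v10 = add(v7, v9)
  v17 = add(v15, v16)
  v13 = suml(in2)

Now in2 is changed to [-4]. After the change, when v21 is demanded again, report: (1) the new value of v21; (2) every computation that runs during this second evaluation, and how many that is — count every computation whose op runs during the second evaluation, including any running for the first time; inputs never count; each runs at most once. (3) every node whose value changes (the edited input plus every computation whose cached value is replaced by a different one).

Initial pass — values computed on the first demand:
  v1 = max2(6, -6) = 6
  v2 = sub(6, 6) = 0
  v3 = max2(6, 0) = 6
  v9 = max2(6, 6) = 6
  v12 = sub(-6, 6) = -12
  v13 = suml([4]) = 4
  v14 = min2(4, -12) = -12
  v15 = headl([4]) = 4
  v16 = absv(-12) = 12
  v17 = add(4, 12) = 16
  v21 = max2(16, 6) = 16

Second demand — change propagation:
  v13: re-runs because in2 [4]->[-4]; new result -4.
  v14: re-runs because v13 4->-4; new result -12 (unchanged).
  v15: re-runs because in2 [4]->[-4]; new result -4.
  v16: re-examined; everything it read last time is the same (v14 unchanged) — cache 12 kept, no run.
  v17: re-runs because v15 4->-4; new result 8.
  v21: re-runs because v17 16->8; new result 8.

The important point: at v16 every value read last time is unchanged, so the dirty flag clears without a run.

v21 now evaluates to 8.
Run set: v13, v14, v15, v17, v21 (5 run).
Changed values: in2, v13, v15, v17, v21.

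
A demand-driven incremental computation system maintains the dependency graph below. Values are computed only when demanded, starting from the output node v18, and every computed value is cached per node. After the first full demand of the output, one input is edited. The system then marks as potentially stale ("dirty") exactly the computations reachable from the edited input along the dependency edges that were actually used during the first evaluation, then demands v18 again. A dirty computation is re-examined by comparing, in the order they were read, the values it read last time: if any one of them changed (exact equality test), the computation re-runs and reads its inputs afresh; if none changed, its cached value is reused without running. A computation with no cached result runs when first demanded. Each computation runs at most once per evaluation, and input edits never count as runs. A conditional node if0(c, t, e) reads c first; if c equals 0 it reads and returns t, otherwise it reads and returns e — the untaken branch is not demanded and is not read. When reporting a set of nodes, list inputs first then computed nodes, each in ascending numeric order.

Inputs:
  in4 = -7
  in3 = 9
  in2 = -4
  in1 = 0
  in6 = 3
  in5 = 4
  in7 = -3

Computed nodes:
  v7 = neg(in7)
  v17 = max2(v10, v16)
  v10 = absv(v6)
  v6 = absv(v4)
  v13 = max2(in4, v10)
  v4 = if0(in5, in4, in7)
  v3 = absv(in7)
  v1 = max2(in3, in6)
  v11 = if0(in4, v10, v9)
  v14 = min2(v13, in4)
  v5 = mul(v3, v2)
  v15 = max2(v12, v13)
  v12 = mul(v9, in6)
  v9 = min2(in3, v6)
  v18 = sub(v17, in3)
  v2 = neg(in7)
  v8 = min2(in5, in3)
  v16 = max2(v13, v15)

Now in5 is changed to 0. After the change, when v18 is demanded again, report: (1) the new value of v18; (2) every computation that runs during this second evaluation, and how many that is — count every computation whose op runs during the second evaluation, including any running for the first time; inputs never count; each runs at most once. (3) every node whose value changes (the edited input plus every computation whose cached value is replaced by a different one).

New value of v18: 12.
Computations that run: v4, v6, v9, v10, v12, v13, v15, v16, v17, v18 — 10 in total.
Values that change: in5, v4, v6, v9, v10, v12, v13, v15, v16, v17, v18.

First evaluation (everything demanded from the output):
  v4 = if0(in5=4 -> else branch in7) = -3
  v6 = absv(-3) = 3
  v9 = min2(9, 3) = 3
  v10 = absv(3) = 3
  v12 = mul(3, 3) = 9
  v13 = max2(-7, 3) = 3
  v15 = max2(9, 3) = 9
  v16 = max2(3, 9) = 9
  v17 = max2(3, 9) = 9
  v18 = sub(9, 9) = 0

Propagation after the edit:
  v4: runs — in5 4->0; result -7.
  v6: runs — v4 -3->-7; result 7.
  v9: runs — v6 3->7; result 7.
  v10: runs — v6 3->7; result 7.
  v12: runs — v9 3->7; result 21.
  v13: runs — v10 3->7; result 7.
  v15: runs — v12 9->21; v13 3->7; result 21.
  v16: runs — v13 3->7; v15 9->21; result 21.
  v17: runs — v10 3->7; v16 9->21; result 21.
  v18: runs — v17 9->21; result 12.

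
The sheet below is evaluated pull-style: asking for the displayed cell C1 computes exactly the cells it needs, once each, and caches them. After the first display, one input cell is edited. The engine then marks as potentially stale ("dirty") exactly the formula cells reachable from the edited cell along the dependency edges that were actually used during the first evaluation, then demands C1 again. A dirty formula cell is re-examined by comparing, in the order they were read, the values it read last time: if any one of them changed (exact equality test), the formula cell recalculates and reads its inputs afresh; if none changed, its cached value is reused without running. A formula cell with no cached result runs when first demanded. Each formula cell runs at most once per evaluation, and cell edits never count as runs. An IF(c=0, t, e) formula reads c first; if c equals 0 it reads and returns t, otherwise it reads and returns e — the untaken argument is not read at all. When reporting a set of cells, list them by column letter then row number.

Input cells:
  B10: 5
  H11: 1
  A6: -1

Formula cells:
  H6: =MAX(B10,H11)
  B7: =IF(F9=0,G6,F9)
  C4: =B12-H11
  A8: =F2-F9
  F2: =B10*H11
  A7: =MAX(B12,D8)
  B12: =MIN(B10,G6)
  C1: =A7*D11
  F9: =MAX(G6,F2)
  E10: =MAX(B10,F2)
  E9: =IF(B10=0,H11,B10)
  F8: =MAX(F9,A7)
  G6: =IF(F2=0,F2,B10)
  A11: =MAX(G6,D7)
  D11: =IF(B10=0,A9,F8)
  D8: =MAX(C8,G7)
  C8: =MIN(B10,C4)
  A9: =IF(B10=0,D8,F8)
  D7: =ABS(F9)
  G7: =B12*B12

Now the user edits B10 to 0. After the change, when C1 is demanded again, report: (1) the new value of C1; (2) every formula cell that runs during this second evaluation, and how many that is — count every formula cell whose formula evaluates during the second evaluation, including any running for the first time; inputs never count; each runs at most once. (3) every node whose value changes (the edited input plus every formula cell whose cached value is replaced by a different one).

First demand of the output computes:
  F2 = 5 * 1 = 5
  G6 = IF(F2=0: F2=5 -> else branch B10) = 5
  B12 = MIN(5, 5) = 5
  C4 = 5 - 1 = 4
  C8 = MIN(5, 4) = 4
  F9 = MAX(5, 5) = 5
  G7 = 5 * 5 = 25
  D8 = MAX(4, 25) = 25
  A7 = MAX(5, 25) = 25
  F8 = MAX(5, 25) = 25
  D11 = IF(B10=0: B10=5 -> else branch F8) = 25
  C1 = 25 * 25 = 625

After the edit, cleaning proceeds:
  F2: a read changed (B10 5->0) — executes, giving 0.
  G6: a read changed (F2 5->0; B10 5->0) — executes, giving 0.
  B12: a read changed (B10 5->0; G6 5->0) — executes, giving 0.
  C4: a read changed (B12 5->0) — executes, giving -1.
  C8: a read changed (B10 5->0; C4 4->-1) — executes, giving -1.
  F9: stays stale; no demand reaches it after the flip.
  G7: a read changed (B12 5->0; B12 5->0) — executes, giving 0.
  D8: a read changed (C8 4->-1; G7 25->0) — executes, giving 0.
  A7: a read changed (B12 5->0; D8 25->0) — executes, giving 0.
  F8: stays stale; no demand reaches it after the flip.
  A9: had never run; runs now, result 0.
  D11: a read changed (B10 5->0) — executes, giving 0.
  C1: a read changed (A7 25->0; D11 25->0) — executes, giving 0.

Note the branch switch — demand abandons F8, F9, which are never re-examined.

Demanding C1 again yields 0.
11 formula cells run: A7, A9, B12, C1, C4, C8, D8, D11, F2, G6, G7.
The nodes whose values change: A7, B10, B12, C1, C4, C8, D8, D11, F2, G6, G7.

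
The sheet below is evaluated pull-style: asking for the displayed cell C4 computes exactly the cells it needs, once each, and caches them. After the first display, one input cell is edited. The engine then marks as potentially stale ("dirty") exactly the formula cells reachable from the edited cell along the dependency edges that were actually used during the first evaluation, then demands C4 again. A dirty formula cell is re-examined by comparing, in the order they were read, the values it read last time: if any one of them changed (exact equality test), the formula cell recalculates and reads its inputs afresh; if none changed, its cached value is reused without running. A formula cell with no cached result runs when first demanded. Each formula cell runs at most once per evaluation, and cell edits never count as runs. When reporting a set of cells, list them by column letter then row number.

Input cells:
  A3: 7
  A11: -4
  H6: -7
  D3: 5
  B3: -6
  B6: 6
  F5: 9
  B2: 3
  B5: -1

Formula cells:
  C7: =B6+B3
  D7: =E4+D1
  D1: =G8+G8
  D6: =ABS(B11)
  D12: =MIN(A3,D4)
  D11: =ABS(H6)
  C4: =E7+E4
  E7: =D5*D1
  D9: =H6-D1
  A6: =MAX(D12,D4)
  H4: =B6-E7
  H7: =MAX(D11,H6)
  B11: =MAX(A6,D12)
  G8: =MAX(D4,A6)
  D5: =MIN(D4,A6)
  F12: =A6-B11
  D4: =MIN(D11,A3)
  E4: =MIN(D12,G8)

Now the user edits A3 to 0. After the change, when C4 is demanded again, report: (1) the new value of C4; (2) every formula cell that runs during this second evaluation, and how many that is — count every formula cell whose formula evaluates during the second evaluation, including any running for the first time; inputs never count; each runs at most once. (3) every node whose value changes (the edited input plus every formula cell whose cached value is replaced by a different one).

First demand of the output computes:
  D11 = ABS(-7) = 7
  D4 = MIN(7, 7) = 7
  D12 = MIN(7, 7) = 7
  A6 = MAX(7, 7) = 7
  D5 = MIN(7, 7) = 7
  G8 = MAX(7, 7) = 7
  D1 = 7 + 7 = 14
  E4 = MIN(7, 7) = 7
  E7 = 7 * 14 = 98
  C4 = 98 + 7 = 105

After the edit, cleaning proceeds:
  D4: a read changed (A3 7->0) — executes, giving 0.
  D12: a read changed (A3 7->0; D4 7->0) — executes, giving 0.
  A6: a read changed (D12 7->0; D4 7->0) — executes, giving 0.
  D5: a read changed (D4 7->0; A6 7->0) — executes, giving 0.
  G8: a read changed (D4 7->0; A6 7->0) — executes, giving 0.
  D1: a read changed (G8 7->0; G8 7->0) — executes, giving 0.
  E4: a read changed (D12 7->0; G8 7->0) — executes, giving 0.
  E7: a read changed (D5 7->0; D1 14->0) — executes, giving 0.
  C4: a read changed (E7 98->0; E4 7->0) — executes, giving 0.

Demanding C4 again yields 0.
9 formula cells run: A6, C4, D1, D4, D5, D12, E4, E7, G8.
The nodes whose values change: A3, A6, C4, D1, D4, D5, D12, E4, E7, G8.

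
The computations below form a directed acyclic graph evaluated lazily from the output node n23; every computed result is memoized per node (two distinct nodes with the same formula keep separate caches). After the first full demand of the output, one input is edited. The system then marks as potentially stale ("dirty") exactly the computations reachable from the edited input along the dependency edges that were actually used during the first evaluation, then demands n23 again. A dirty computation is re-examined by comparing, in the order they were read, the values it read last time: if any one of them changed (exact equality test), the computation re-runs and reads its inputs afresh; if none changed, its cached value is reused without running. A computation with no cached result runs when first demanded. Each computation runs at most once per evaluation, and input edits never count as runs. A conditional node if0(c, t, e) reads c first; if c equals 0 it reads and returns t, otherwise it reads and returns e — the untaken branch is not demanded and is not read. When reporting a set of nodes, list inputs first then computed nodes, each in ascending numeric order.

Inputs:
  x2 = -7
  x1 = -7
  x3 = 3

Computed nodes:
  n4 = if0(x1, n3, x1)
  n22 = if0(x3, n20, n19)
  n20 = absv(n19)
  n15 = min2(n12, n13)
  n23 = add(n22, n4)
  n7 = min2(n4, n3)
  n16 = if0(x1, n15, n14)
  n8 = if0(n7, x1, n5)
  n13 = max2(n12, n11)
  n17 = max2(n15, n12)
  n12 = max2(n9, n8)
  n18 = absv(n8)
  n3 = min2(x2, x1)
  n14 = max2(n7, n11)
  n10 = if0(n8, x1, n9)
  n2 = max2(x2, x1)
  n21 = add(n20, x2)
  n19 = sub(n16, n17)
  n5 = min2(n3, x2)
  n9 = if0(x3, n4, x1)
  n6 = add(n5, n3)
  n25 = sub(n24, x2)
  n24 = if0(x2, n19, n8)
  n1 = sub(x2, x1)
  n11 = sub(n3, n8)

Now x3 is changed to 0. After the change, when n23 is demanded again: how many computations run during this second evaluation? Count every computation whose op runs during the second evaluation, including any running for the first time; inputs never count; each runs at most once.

3 computations run: n9, n20, n22.
Note the branch switch — n20 had no cache and runs now for the first time.

First demand of the output computes:
  n3 = min2(-7, -7) = -7
  n4 = if0(x1=-7 -> else branch x1) = -7
  n5 = min2(-7, -7) = -7
  n7 = min2(-7, -7) = -7
  n8 = if0(n7=-7 -> else branch n5) = -7
  n9 = if0(x3=3 -> else branch x1) = -7
  n11 = sub(-7, -7) = 0
  n12 = max2(-7, -7) = -7
  n13 = max2(-7, 0) = 0
  n14 = max2(-7, 0) = 0
  n15 = min2(-7, 0) = -7
  n16 = if0(x1=-7 -> else branch n14) = 0
  n17 = max2(-7, -7) = -7
  n19 = sub(0, -7) = 7
  n22 = if0(x3=3 -> else branch n19) = 7
  n23 = add(7, -7) = 0

After the edit, cleaning proceeds:
  n9: a read changed (x3 3->0) — executes, giving -7 — identical to its old value.
  n12: dirty, but its reads are unchanged (n9 unchanged, n8 unchanged); cached -7 stands.
  n13: dirty, but its reads are unchanged (n12 unchanged, n11 unchanged); cached 0 stands.
  n15: dirty, but its reads are unchanged (n12 unchanged, n13 unchanged); cached -7 stands.
  n17: dirty, but its reads are unchanged (n15 unchanged, n12 unchanged); cached -7 stands.
  n19: dirty, but its reads are unchanged (n16 unchanged, n17 unchanged); cached 7 stands.
  n20: had never run; runs now, result 7.
  n22: a read changed (x3 3->0) — executes, giving 7 — identical to its old value.
  n23: dirty, but its reads are unchanged (n22 unchanged, n4 unchanged); cached 0 stands.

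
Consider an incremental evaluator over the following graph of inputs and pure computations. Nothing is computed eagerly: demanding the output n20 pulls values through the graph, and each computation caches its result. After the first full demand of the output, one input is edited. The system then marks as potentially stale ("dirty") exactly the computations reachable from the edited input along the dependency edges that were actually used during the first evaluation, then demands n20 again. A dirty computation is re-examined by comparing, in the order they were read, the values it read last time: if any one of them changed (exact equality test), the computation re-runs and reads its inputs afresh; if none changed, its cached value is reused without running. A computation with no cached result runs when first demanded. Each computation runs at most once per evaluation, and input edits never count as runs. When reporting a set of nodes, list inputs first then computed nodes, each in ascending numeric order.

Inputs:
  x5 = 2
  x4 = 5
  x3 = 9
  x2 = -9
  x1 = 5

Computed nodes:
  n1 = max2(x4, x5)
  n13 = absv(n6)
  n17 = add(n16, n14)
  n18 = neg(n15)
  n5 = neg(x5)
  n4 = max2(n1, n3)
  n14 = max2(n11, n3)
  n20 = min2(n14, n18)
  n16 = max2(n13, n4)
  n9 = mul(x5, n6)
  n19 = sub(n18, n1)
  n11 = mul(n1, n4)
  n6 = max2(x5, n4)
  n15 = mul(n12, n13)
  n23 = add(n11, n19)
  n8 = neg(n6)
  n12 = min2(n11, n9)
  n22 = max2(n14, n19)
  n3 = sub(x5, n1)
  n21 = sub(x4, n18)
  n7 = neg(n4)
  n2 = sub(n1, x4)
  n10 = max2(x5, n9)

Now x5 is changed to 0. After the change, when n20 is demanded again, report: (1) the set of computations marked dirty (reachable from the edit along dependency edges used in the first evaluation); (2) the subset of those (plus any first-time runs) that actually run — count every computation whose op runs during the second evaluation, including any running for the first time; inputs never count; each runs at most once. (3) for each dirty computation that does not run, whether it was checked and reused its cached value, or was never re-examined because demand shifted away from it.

Initial pass — values computed on the first demand:
  n1 = max2(5, 2) = 5
  n3 = sub(2, 5) = -3
  n4 = max2(5, -3) = 5
  n6 = max2(2, 5) = 5
  n9 = mul(2, 5) = 10
  n11 = mul(5, 5) = 25
  n12 = min2(25, 10) = 10
  n13 = absv(5) = 5
  n14 = max2(25, -3) = 25
  n15 = mul(10, 5) = 50
  n18 = neg(50) = -50
  n20 = min2(25, -50) = -50

Second demand — change propagation:
  n1: re-runs because x5 2->0; new result 5 (unchanged).
  n3: re-runs because x5 2->0; new result -5.
  n4: re-runs because n3 -3->-5; new result 5 (unchanged).
  n6: re-runs because x5 2->0; new result 5 (unchanged).
  n9: re-runs because x5 2->0; new result 0.
  n11: re-examined; everything it read last time is the same (n1 unchanged, n4 unchanged) — cache 25 kept, no run.
  n12: re-runs because n9 10->0; new result 0.
  n13: re-examined; everything it read last time is the same (n6 unchanged) — cache 5 kept, no run.
  n14: re-runs because n3 -3->-5; new result 25 (unchanged).
  n15: re-runs because n12 10->0; new result 0.
  n18: re-runs because n15 50->0; new result 0.
  n20: re-runs because n18 -50->0; new result 0.

The important point: at n11 every value read last time is unchanged, so the dirty flag clears without a run.

Dirty set: n1, n3, n4, n6, n9, n11, n12, n13, n14, n15, n18, n20.
Run set: n1, n3, n4, n6, n9, n12, n14, n15, n18, n20 (10 run).
Re-examined without running (cache reused): n11, n13.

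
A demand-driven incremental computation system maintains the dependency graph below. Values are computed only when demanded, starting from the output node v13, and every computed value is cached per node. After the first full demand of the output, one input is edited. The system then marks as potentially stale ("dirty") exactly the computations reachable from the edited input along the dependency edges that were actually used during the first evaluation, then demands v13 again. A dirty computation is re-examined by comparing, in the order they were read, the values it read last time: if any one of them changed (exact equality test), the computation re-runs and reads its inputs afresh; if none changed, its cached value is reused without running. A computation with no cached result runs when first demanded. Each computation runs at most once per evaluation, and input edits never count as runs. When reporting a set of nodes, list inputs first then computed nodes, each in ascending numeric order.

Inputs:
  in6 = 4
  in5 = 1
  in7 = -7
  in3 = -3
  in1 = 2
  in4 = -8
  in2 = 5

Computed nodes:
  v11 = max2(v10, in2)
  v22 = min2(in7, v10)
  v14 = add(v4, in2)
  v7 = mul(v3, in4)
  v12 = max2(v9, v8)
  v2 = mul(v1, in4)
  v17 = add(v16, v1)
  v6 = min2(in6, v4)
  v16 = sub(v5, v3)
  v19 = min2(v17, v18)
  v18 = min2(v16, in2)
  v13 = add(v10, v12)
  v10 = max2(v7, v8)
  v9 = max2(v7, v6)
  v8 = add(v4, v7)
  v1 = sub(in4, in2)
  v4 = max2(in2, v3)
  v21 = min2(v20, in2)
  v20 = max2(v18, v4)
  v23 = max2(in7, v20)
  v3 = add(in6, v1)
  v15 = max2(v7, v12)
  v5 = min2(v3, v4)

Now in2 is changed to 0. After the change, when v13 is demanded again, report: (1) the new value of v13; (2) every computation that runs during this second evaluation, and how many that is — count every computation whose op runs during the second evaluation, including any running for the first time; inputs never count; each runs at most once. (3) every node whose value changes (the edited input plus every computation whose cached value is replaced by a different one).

New value of v13: 64.
Computations that run: v1, v3, v4, v6, v7, v8, v9, v10, v12, v13 — 10 in total.
Values that change: in2, v1, v3, v4, v6, v7, v8, v9, v10, v12, v13.

First evaluation (everything demanded from the output):
  v1 = sub(-8, 5) = -13
  v3 = add(4, -13) = -9
  v4 = max2(5, -9) = 5
  v6 = min2(4, 5) = 4
  v7 = mul(-9, -8) = 72
  v8 = add(5, 72) = 77
  v9 = max2(72, 4) = 72
  v10 = max2(72, 77) = 77
  v12 = max2(72, 77) = 77
  v13 = add(77, 77) = 154

Propagation after the edit:
  v1: runs — in2 5->0; result -8.
  v3: runs — v1 -13->-8; result -4.
  v4: runs — in2 5->0; v3 -9->-4; result 0.
  v6: runs — v4 5->0; result 0.
  v7: runs — v3 -9->-4; result 32.
  v8: runs — v4 5->0; v7 72->32; result 32.
  v9: runs — v7 72->32; v6 4->0; result 32.
  v10: runs — v7 72->32; v8 77->32; result 32.
  v12: runs — v9 72->32; v8 77->32; result 32.
  v13: runs — v10 77->32; v12 77->32; result 64.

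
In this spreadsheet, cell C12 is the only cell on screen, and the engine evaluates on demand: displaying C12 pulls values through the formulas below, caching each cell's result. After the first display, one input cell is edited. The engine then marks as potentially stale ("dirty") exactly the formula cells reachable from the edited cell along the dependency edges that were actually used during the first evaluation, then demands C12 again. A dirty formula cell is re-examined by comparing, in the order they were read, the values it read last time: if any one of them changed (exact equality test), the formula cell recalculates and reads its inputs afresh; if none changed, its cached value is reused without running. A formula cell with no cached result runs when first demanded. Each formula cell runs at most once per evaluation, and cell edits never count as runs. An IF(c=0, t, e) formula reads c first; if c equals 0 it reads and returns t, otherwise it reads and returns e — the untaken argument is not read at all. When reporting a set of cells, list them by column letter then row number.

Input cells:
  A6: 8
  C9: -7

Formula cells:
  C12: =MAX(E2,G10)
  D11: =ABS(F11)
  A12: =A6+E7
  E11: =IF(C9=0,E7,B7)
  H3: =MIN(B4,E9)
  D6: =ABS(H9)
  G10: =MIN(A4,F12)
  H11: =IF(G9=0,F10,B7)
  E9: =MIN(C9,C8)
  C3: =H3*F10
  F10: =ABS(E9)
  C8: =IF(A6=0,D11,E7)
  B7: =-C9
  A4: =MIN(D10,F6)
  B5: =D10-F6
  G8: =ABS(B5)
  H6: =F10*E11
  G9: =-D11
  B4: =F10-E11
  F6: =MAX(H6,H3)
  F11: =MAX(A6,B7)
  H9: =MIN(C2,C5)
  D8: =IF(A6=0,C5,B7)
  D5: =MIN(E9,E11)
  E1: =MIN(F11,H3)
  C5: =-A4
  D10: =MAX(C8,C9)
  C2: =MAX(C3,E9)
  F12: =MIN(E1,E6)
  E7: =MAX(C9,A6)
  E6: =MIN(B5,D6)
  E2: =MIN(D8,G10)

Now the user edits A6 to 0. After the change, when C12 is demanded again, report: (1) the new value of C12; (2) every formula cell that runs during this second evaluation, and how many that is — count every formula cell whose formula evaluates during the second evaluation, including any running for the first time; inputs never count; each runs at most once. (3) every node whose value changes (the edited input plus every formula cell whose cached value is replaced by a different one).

C12 now evaluates to -42.
Run set: A4, B5, C5, C8, C12, D6, D8, D10, D11, E1, E2, E6, E9, F11, F12, G10, H9 (17 run).
Changed values: A4, A6, B5, C5, C8, C12, D6, D8, D10, E2, E6, F11, F12, G10, H9.
The important point: the flipped condition redirects demand; E7 is left stale, never re-checked.

Initial pass — values computed on the first demand:
  B7 = -(-7) = 7
  E7 = MAX(-7, 8) = 8
  C8 = IF(A6=0: A6=8 -> else branch E7) = 8
  D10 = MAX(8, -7) = 8
  E9 = MIN(-7, 8) = -7
  E11 = IF(C9=0: C9=-7 -> else branch B7) = 7
  F10 = ABS(-7) = 7
  B4 = 7 - 7 = 0
  F11 = MAX(8, 7) = 8
  H3 = MIN(0, -7) = -7
  C3 = -7 * 7 = -49
  C2 = MAX(-49, -7) = -7
  E1 = MIN(8, -7) = -7
  H6 = 7 * 7 = 49
  F6 = MAX(49, -7) = 49
  A4 = MIN(8, 49) = 8
  B5 = 8 - 49 = -41
  C5 = -(8) = -8
  D8 = IF(A6=0: A6=8 -> else branch B7) = 7
  H9 = MIN(-7, -8) = -8
  D6 = ABS(-8) = 8
  E6 = MIN(-41, 8) = -41
  F12 = MIN(-7, -41) = -41
  G10 = MIN(8, -41) = -41
  E2 = MIN(7, -41) = -41
  C12 = MAX(-41, -41) = -41

Second demand — change propagation:
  E7: dirty yet unreached — the second evaluation never asks for it.
  F11: re-runs because A6 8->0; new result 7.
  D11: newly demanded (no cache) — executes and yields 7.
  C8: re-runs because A6 8->0; new result 7.
  D10: re-runs because C8 8->7; new result 7.
  E9: re-runs because C8 8->7; new result -7 (unchanged).
  F10: re-examined; everything it read last time is the same (E9 unchanged) — cache 7 kept, no run.
  B4: re-examined; everything it read last time is the same (F10 unchanged, E11 unchanged) — cache 0 kept, no run.
  H3: re-examined; everything it read last time is the same (B4 unchanged, E9 unchanged) — cache -7 kept, no run.
  C3: re-examined; everything it read last time is the same (H3 unchanged, F10 unchanged) — cache -49 kept, no run.
  C2: re-examined; everything it read last time is the same (C3 unchanged, E9 unchanged) — cache -7 kept, no run.
  E1: re-runs because F11 8->7; new result -7 (unchanged).
  H6: re-examined; everything it read last time is the same (F10 unchanged, E11 unchanged) — cache 49 kept, no run.
  F6: re-examined; everything it read last time is the same (H6 unchanged, H3 unchanged) — cache 49 kept, no run.
  A4: re-runs because D10 8->7; new result 7.
  B5: re-runs because D10 8->7; new result -42.
  C5: re-runs because A4 8->7; new result -7.
  D8: re-runs because A6 8->0; new result -7.
  H9: re-runs because C5 -8->-7; new result -7.
  D6: re-runs because H9 -8->-7; new result 7.
  E6: re-runs because B5 -41->-42; D6 8->7; new result -42.
  F12: re-runs because E6 -41->-42; new result -42.
  G10: re-runs because A4 8->7; F12 -41->-42; new result -42.
  E2: re-runs because D8 7->-7; G10 -41->-42; new result -42.
  C12: re-runs because E2 -41->-42; G10 -41->-42; new result -42.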